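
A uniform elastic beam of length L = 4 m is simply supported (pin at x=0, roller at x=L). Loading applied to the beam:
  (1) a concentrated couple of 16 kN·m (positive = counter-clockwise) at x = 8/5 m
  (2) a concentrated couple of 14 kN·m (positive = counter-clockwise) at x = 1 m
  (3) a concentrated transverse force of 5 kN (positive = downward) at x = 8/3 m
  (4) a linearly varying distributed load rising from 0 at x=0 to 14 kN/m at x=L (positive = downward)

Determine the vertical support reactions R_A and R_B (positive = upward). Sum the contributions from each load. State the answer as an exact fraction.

R_A = 37/2 kN, R_B = 29/2 kN

Load 1 — applied couple M₀=16 kN·m at a=8/5 m (b=L-a=12/5):
  R_A = M₀/L = 16/4 = 4 kN
  R_B = -M₀/L = -16/4 = -4 kN
Load 2 — applied couple M₀=14 kN·m at a=1 m (b=L-a=3):
  R_A = M₀/L = 14/4 = 7/2 kN
  R_B = -M₀/L = -14/4 = -7/2 kN
Load 3 — point force P=5 kN at a=8/3 m (b=L-a=4/3):
  R_A = Pb/L = 5·(4/3)/4 = 5/3 kN
  R_B = Pa/L = 5·(8/3)/4 = 10/3 kN
Load 4 — triangular load w₀=14 kN/m (0→w₀ over full span):
  R_A = w₀L/6 = 14·4/6 = 28/3 kN
  R_B = w₀L/3 = 14·4/3 = 56/3 kN
Superposition: R_A = 37/2 kN, R_B = 29/2 kN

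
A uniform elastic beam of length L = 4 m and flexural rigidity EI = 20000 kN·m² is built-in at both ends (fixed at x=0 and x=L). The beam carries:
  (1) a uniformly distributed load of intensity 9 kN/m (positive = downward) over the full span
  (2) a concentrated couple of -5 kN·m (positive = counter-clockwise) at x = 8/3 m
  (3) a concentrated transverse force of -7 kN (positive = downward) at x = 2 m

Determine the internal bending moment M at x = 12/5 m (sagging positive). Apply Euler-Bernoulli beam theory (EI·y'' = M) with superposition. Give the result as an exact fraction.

M(12/5) = 127/150 kN·m

Load 1 — uniform load w=9 kN/m over full span:
  M_1 = wLx/2 - wL²/12 - wx²/2 = 9·4·(12/5)/2 - 9·4²/12 - 9·(12/5)²/2 = 132/25 kN·m
Load 2 — applied couple M₀=-5 kN·m at a=8/3 m (b=L-a=4/3):
  M_2 = R_Ax - M_A  [x≤a] with R_A=-5/3, M_A=-5/3 = (-5/3)·(12/5) - (-5/3) = -7/3 kN·m
Load 3 — point force P=-7 kN at a=2 m (b=L-a=2):
  M_3 = Pa²(a+3b)(L-x)/L³ - Pa²b/L²  [x>a] = (-7)·2²·(2+3·2)·(4-(12/5))/4³ - (-7)·2²·2/4² = -21/10 kN·m
Superposition: M = Σ M_i = 127/150 kN·m ≈ 0.846667 kN·m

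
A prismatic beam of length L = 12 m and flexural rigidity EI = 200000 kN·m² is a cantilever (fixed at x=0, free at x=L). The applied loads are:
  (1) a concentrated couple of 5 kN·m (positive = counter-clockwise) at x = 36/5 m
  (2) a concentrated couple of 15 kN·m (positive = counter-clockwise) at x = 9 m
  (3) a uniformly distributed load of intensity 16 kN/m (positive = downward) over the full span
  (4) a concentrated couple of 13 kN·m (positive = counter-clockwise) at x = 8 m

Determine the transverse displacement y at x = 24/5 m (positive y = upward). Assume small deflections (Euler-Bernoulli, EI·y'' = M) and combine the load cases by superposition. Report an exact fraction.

Load 1 — applied couple M₀=5 kN·m at a=36/5 m (b=L-a=24/5):
  y_1 = M₀x²/(2EI)  [x≤a] = 5·(24/5)²/(2·200000) = 9/31250 m
Load 2 — applied couple M₀=15 kN·m at a=9 m (b=L-a=3):
  y_2 = M₀x²/(2EI)  [x≤a] = 15·(24/5)²/(2·200000) = 27/31250 m
Load 3 — uniform load w=16 kN/m over full span:
  y_3 = -wx²(x²-4Lx+6L²)/(24EI) = -16·(24/5)²·((24/5)²-4·12·(24/5)+6·12²)/(24·200000) = -98496/1953125 m
Load 4 — applied couple M₀=13 kN·m at a=8 m (b=L-a=4):
  y_4 = M₀x²/(2EI)  [x≤a] = 13·(24/5)²/(2·200000) = 117/156250 m
Superposition: y = Σ y_i = -189567/3906250 m ≈ -0.048529 m

y(24/5) = -189567/3906250 m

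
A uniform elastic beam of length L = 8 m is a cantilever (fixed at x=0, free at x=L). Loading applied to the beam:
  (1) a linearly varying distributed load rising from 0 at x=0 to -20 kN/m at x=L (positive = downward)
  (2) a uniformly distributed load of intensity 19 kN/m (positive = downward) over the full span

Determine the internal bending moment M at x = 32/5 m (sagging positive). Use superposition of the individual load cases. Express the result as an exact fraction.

M(32/5) = -32/75 kN·m

Load 1 — triangular load w₀=-20 kN/m (0→w₀ over full span):
  M_1 = w₀Lx/2 - w₀L²/3 - w₀x³/(6L) = (-20)·8·(32/5)/2 - (-20)·8²/3 - (-20)·(32/5)³/(6·8) = 1792/75 kN·m
Load 2 — uniform load w=19 kN/m over full span:
  M_2 = -w(L-x)²/2 = -19·(8-(32/5))²/2 = -608/25 kN·m
Superposition: M = Σ M_i = -32/75 kN·m ≈ -0.426667 kN·m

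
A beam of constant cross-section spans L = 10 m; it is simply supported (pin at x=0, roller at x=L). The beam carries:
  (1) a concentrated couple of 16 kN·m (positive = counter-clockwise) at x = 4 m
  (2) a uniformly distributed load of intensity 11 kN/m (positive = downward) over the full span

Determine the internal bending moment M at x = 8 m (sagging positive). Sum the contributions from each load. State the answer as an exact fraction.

Load 1 — applied couple M₀=16 kN·m at a=4 m (b=L-a=6):
  M_1 = M₀x/L - M₀  [x>a] = 16·8/10 - 16 = -16/5 kN·m
Load 2 — uniform load w=11 kN/m over full span:
  M_2 = wx(L-x)/2 = 11·8·(10-8)/2 = 88 kN·m
Superposition: M = Σ M_i = 424/5 kN·m ≈ 84.800000 kN·m

M(8) = 424/5 kN·m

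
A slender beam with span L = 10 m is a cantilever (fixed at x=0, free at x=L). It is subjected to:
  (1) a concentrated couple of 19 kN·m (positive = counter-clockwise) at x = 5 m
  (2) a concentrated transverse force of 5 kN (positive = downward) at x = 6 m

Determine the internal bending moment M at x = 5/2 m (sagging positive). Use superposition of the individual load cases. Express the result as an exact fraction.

M(5/2) = 3/2 kN·m

Load 1 — applied couple M₀=19 kN·m at a=5 m (b=L-a=5):
  M_1 = M₀  [x≤a] = 19 = 19 kN·m
Load 2 — point force P=5 kN at a=6 m (b=L-a=4):
  M_2 = -P(a-x)  [x≤a] = -5·(6-(5/2)) = -35/2 kN·m
Superposition: M = Σ M_i = 3/2 kN·m ≈ 1.500000 kN·m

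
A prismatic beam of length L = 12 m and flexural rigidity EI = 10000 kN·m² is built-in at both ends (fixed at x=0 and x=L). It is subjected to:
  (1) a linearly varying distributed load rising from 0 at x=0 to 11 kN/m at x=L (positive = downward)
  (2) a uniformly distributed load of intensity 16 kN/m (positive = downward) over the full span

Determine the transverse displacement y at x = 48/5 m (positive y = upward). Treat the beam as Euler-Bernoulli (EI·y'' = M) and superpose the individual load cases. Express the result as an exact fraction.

y(48/5) = -478656/9765625 m

Load 1 — triangular load w₀=11 kN/m (0→w₀ over full span):
  y_1 = -w₀x²(L-x)²(x+2L)/(120LEI) = -11·(48/5)²·(12-(48/5))²·((48/5)+2·12)/(120·12·10000) = -133056/9765625 m
Load 2 — uniform load w=16 kN/m over full span:
  y_2 = -wx²(L-x)²/(24EI) = -16·(48/5)²·(12-(48/5))²/(24·10000) = -13824/390625 m
Superposition: y = Σ y_i = -478656/9765625 m ≈ -0.049014 m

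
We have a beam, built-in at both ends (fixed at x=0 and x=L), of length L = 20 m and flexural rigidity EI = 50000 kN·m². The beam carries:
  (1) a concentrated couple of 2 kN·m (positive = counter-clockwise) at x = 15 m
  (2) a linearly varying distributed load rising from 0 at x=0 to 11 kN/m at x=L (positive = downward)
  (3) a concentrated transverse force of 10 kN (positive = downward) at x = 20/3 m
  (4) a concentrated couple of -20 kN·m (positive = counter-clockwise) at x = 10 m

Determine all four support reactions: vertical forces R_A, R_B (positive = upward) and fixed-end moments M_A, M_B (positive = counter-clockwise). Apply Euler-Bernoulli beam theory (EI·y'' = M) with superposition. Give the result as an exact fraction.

Load 1 — applied couple M₀=2 kN·m at a=15 m (b=L-a=5):
  R_A = 6M₀ab/L³ = 6·2·15·5/20³ = 9/80 kN
  M_A = M₀b(2a-b)/L² = 2·5·(2·15-5)/20² = 5/8 kN·m
  R_B = -6M₀ab/L³ = -6·2·15·5/20³ = -9/80 kN
  M_B = M₀a(2b-a)/L² = 2·15·(2·5-15)/20² = -3/8 kN·m
Load 2 — triangular load w₀=11 kN/m (0→w₀ over full span):
  R_A = 3w₀L/20 = 3·11·20/20 = 33 kN
  M_A = w₀L²/30 = 11·20²/30 = 440/3 kN·m
  R_B = 7w₀L/20 = 7·11·20/20 = 77 kN
  M_B = -w₀L²/20 = -11·20²/20 = -220 kN·m
Load 3 — point force P=10 kN at a=20/3 m (b=L-a=40/3):
  R_A = Pb²(3a+b)/L³ = 10·(40/3)²·(3·(20/3)+(40/3))/20³ = 200/27 kN
  M_A = Pab²/L² = 10·(20/3)·(40/3)²/20² = 800/27 kN·m
  R_B = Pa²(a+3b)/L³ = 10·(20/3)²·((20/3)+3·(40/3))/20³ = 70/27 kN
  M_B = -Pa²b/L² = -10·(20/3)²·(40/3)/20² = -400/27 kN·m
Load 4 — applied couple M₀=-20 kN·m at a=10 m (b=L-a=10):
  R_A = 6M₀ab/L³ = 6·(-20)·10·10/20³ = -3/2 kN
  M_A = M₀b(2a-b)/L² = (-20)·10·(2·10-10)/20² = -5 kN·m
  R_B = -6M₀ab/L³ = -6·(-20)·10·10/20³ = 3/2 kN
  M_B = M₀a(2b-a)/L² = (-20)·10·(2·10-10)/20² = -5 kN·m
Superposition: R_A = 84283/2160 kN, M_A = 37135/216 kN·m, R_B = 174917/2160 kN, M_B = -51881/216 kN·m

R_A = 84283/2160 kN, M_A = 37135/216 kN·m, R_B = 174917/2160 kN, M_B = -51881/216 kN·m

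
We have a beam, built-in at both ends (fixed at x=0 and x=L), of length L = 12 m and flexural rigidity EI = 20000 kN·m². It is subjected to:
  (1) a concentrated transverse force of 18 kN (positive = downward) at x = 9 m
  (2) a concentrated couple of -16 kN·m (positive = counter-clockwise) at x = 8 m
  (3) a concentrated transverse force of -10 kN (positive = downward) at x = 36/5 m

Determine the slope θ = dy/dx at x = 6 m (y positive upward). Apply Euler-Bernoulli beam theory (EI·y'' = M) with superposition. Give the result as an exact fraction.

θ(6) = -873/4000000 rad

Load 1 — point force P=18 kN at a=9 m (b=L-a=3):
  θ_1 = -Pb²x(2aL-(3a+b)x)/(2L³EI)  [x≤a] = -18·3²·6·(2·9·12-(3·9+3)·6)/(2·12³·20000) = -81/160000 rad
Load 2 — applied couple M₀=-16 kN·m at a=8 m (b=L-a=4):
  θ_2 = (R_Ax²/2 - M_Ax)/EI  [x≤a] with R_A=-16/9, M_A=-16/3 = ((-16/9)·6²/2 - (-16/3)·6)/20000 = 0 rad
Load 3 — point force P=-10 kN at a=36/5 m (b=L-a=24/5):
  θ_3 = -Pb²x(2aL-(3a+b)x)/(2L³EI)  [x≤a] = -(-10)·(24/5)²·6·(2·(36/5)·12-(3·(36/5)+(24/5))·6)/(2·12³·20000) = 9/31250 rad
Superposition: θ = Σ θ_i = -873/4000000 rad ≈ -0.000218 rad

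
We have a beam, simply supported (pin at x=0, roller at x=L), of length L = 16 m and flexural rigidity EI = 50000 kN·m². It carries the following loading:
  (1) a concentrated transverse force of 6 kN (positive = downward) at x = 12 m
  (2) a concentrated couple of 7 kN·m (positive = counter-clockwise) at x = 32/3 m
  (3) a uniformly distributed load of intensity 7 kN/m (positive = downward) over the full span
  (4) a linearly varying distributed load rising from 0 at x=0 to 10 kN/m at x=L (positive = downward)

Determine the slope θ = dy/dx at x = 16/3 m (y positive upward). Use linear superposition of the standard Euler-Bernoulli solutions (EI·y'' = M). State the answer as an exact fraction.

θ(16/3) = -12859/607500 rad

Load 1 — point force P=6 kN at a=12 m (b=L-a=4):
  θ_1 = -Pb(L²-b²-3x²)/(6LEI)  [x≤a] = -6·4·(16²-4²-3·(16/3)²)/(6·16·50000) = -29/37500 rad
Load 2 — applied couple M₀=7 kN·m at a=32/3 m (b=L-a=16/3):
  θ_2 = (M₀x²/(2L)+C₁)/EI  [x≤a] with C₁=M₀(3b²-L²)/(6L)=-112/9 = (7·(16/3)²/(2·16)+(-112/9))/50000 = -7/56250 rad
Load 3 — uniform load w=7 kN/m over full span:
  θ_3 = -w(L³-6Lx²+4x³)/(24EI) = -7·(16³-6·16·(16/3)²+4·(16/3)³)/(24·50000) = -2912/253125 rad
Load 4 — triangular load w₀=10 kN/m (0→w₀ over full span):
  θ_4 = -w₀(7L⁴-30L²x²+15x⁴)/(360LEI) = -10·(7·16⁴-30·16²·(16/3)²+15·(16/3)⁴)/(360·16·50000) = -6656/759375 rad
Superposition: θ = Σ θ_i = -12859/607500 rad ≈ -0.021167 rad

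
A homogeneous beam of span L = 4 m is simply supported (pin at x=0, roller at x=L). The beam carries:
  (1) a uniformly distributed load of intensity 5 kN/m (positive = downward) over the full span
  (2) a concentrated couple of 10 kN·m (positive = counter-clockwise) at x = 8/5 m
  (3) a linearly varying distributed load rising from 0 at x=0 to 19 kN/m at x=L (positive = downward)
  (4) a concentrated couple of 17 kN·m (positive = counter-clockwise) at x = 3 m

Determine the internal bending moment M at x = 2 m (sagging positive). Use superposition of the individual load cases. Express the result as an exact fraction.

M(2) = 65/2 kN·m

Load 1 — uniform load w=5 kN/m over full span:
  M_1 = wx(L-x)/2 = 5·2·(4-2)/2 = 10 kN·m
Load 2 — applied couple M₀=10 kN·m at a=8/5 m (b=L-a=12/5):
  M_2 = M₀x/L - M₀  [x>a] = 10·2/4 - 10 = -5 kN·m
Load 3 — triangular load w₀=19 kN/m (0→w₀ over full span):
  M_3 = w₀Lx/6 - w₀x³/(6L) = 19·4·2/6 - 19·2³/(6·4) = 19 kN·m
Load 4 — applied couple M₀=17 kN·m at a=3 m (b=L-a=1):
  M_4 = M₀x/L  [x≤a] = 17·2/4 = 17/2 kN·m
Superposition: M = Σ M_i = 65/2 kN·m ≈ 32.500000 kN·m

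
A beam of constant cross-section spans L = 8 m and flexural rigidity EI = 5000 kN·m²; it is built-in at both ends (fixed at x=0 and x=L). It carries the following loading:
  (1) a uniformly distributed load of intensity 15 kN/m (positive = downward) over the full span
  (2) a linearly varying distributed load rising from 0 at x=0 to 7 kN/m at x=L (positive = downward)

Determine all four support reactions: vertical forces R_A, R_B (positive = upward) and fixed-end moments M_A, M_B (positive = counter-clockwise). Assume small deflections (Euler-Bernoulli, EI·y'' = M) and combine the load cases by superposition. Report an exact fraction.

R_A = 342/5 kN, M_A = 1424/15 kN·m, R_B = 398/5 kN, M_B = -512/5 kN·m

Load 1 — uniform load w=15 kN/m over full span:
  R_A = wL/2 = 15·8/2 = 60 kN
  M_A = wL²/12 = 15·8²/12 = 80 kN·m
  R_B = wL/2 = 15·8/2 = 60 kN
  M_B = -wL²/12 = -15·8²/12 = -80 kN·m
Load 2 — triangular load w₀=7 kN/m (0→w₀ over full span):
  R_A = 3w₀L/20 = 3·7·8/20 = 42/5 kN
  M_A = w₀L²/30 = 7·8²/30 = 224/15 kN·m
  R_B = 7w₀L/20 = 7·7·8/20 = 98/5 kN
  M_B = -w₀L²/20 = -7·8²/20 = -112/5 kN·m
Superposition: R_A = 342/5 kN, M_A = 1424/15 kN·m, R_B = 398/5 kN, M_B = -512/5 kN·m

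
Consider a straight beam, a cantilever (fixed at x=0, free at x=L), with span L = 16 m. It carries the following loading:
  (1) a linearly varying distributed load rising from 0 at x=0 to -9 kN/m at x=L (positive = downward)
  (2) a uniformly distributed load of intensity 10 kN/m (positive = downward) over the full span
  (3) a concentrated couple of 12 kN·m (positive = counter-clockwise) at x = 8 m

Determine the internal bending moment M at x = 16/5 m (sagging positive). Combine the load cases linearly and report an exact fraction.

Load 1 — triangular load w₀=-9 kN/m (0→w₀ over full span):
  M_1 = w₀Lx/2 - w₀L²/3 - w₀x³/(6L) = (-9)·16·(16/5)/2 - (-9)·16²/3 - (-9)·(16/5)³/(6·16) = 67584/125 kN·m
Load 2 — uniform load w=10 kN/m over full span:
  M_2 = -w(L-x)²/2 = -10·(16-(16/5))²/2 = -4096/5 kN·m
Load 3 — applied couple M₀=12 kN·m at a=8 m (b=L-a=8):
  M_3 = M₀  [x≤a] = 12 = 12 kN·m
Superposition: M = Σ M_i = -33316/125 kN·m ≈ -266.528000 kN·m

M(16/5) = -33316/125 kN·m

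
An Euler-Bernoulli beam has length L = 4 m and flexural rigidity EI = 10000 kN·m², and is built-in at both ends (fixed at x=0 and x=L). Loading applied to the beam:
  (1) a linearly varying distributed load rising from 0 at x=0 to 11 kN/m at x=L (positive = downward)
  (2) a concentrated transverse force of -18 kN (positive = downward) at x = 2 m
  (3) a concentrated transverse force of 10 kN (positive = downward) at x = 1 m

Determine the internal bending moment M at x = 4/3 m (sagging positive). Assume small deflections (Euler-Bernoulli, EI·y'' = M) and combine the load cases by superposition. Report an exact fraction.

M(4/3) = 3689/3240 kN·m

Load 1 — triangular load w₀=11 kN/m (0→w₀ over full span):
  M_1 = 3w₀Lx/20 - w₀L²/30 - w₀x³/(6L) = 3·11·4·(4/3)/20 - 11·4²/30 - 11·(4/3)³/(6·4) = 748/405 kN·m
Load 2 — point force P=-18 kN at a=2 m (b=L-a=2):
  M_2 = Pb²(3a+b)x/L³ - Pab²/L²  [x≤a] = (-18)·2²·(3·2+2)·(4/3)/4³ - (-18)·2·2²/4² = -3 kN·m
Load 3 — point force P=10 kN at a=1 m (b=L-a=3):
  M_3 = Pa²(a+3b)(L-x)/L³ - Pa²b/L²  [x>a] = 10·1²·(1+3·3)·(4-(4/3))/4³ - 10·1²·3/4² = 55/24 kN·m
Superposition: M = Σ M_i = 3689/3240 kN·m ≈ 1.138580 kN·m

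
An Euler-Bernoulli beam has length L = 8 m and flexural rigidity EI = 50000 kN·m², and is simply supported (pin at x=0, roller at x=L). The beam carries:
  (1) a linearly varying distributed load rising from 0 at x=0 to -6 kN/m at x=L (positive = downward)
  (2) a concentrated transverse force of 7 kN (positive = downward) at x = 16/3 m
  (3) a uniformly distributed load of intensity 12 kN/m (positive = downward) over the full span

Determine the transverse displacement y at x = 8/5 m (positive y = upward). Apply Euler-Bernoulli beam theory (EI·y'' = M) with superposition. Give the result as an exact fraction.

Load 1 — triangular load w₀=-6 kN/m (0→w₀ over full span):
  y_1 = -w₀x(7L⁴-10L²x²+3x⁴)/(360LEI) = -(-6)·(8/5)·(7·8⁴-10·8²·(8/5)²+3·(8/5)⁴)/(360·8·50000) = 88064/48828125 m
Load 2 — point force P=7 kN at a=16/3 m (b=L-a=8/3):
  y_2 = -Pbx(L²-b²-x²)/(6LEI)  [x≤a] = -7·(8/3)·(8/5)·(8²-(8/3)²-(8/5)²)/(6·8·50000) = -21392/31640625 m
Load 3 — uniform load w=12 kN/m over full span:
  y_3 = -wx(L³-2Lx²+x³)/(24EI) = -12·(8/5)·(8³-2·8·(8/5)²+(8/5)³)/(24·50000) = -14848/1953125 m
Superposition: y = Σ y_i = -25608016/3955078125 m ≈ -0.006475 m

y(8/5) = -25608016/3955078125 m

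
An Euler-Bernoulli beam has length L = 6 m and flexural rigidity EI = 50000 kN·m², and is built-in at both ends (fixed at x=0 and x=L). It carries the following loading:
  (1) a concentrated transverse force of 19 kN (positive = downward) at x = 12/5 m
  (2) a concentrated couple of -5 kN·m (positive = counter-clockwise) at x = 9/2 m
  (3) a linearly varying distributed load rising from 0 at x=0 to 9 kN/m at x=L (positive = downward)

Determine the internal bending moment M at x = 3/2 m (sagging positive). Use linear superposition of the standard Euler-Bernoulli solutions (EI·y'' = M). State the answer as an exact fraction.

Load 1 — point force P=19 kN at a=12/5 m (b=L-a=18/5):
  M_1 = Pb²(3a+b)x/L³ - Pab²/L²  [x≤a] = 19·(18/5)²·(3·(12/5)+(18/5))·(3/2)/6³ - 19·(12/5)·(18/5)²/6² = 513/250 kN·m
Load 2 — applied couple M₀=-5 kN·m at a=9/2 m (b=L-a=3/2):
  M_2 = R_Ax - M_A  [x≤a] with R_A=-15/16, M_A=-25/16 = (-15/16)·(3/2) - (-25/16) = 5/32 kN·m
Load 3 — triangular load w₀=9 kN/m (0→w₀ over full span):
  M_3 = 3w₀Lx/20 - w₀L²/30 - w₀x³/(6L) = 3·9·6·(3/2)/20 - 9·6²/30 - 9·(3/2)³/(6·6) = 81/160 kN·m
Superposition: M = Σ M_i = 5429/2000 kN·m ≈ 2.714500 kN·m

M(3/2) = 5429/2000 kN·m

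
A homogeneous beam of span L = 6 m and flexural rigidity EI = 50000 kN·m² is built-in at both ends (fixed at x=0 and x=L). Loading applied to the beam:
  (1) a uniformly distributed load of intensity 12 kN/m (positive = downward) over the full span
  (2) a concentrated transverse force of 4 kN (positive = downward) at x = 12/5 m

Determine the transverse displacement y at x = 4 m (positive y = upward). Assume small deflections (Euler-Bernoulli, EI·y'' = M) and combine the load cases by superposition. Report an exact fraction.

Load 1 — uniform load w=12 kN/m over full span:
  y_1 = -wx²(L-x)²/(24EI) = -12·4²·(6-4)²/(24·50000) = -2/3125 m
Load 2 — point force P=4 kN at a=12/5 m (b=L-a=18/5):
  y_2 = -Pa²(L-x)²(3bL-(3b+a)(L-x))/(6L³EI)  [x>a] = -4·(12/5)²·(6-4)²·(3·(18/5)·6-(3·(18/5)+(12/5))·(6-4))/(6·6³·50000) = -64/1171875 m
Superposition: y = Σ y_i = -814/1171875 m ≈ -0.000695 m

y(4) = -814/1171875 m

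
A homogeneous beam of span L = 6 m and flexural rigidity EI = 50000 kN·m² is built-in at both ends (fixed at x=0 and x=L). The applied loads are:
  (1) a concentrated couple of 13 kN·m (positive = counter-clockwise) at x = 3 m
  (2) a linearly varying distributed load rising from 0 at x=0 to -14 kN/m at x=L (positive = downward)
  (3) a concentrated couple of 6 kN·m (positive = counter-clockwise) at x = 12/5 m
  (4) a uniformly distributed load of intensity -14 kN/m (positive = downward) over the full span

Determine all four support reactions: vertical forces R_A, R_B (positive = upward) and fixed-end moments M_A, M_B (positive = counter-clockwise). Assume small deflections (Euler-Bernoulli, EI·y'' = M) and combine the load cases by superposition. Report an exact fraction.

R_A = -4991/100 kN, M_A = -5483/100 kN·m, R_B = -7609/100 kN, M_B = 7237/100 kN·m

Load 1 — applied couple M₀=13 kN·m at a=3 m (b=L-a=3):
  R_A = 6M₀ab/L³ = 6·13·3·3/6³ = 13/4 kN
  M_A = M₀b(2a-b)/L² = 13·3·(2·3-3)/6² = 13/4 kN·m
  R_B = -6M₀ab/L³ = -6·13·3·3/6³ = -13/4 kN
  M_B = M₀a(2b-a)/L² = 13·3·(2·3-3)/6² = 13/4 kN·m
Load 2 — triangular load w₀=-14 kN/m (0→w₀ over full span):
  R_A = 3w₀L/20 = 3·(-14)·6/20 = -63/5 kN
  M_A = w₀L²/30 = (-14)·6²/30 = -84/5 kN·m
  R_B = 7w₀L/20 = 7·(-14)·6/20 = -147/5 kN
  M_B = -w₀L²/20 = -(-14)·6²/20 = 126/5 kN·m
Load 3 — applied couple M₀=6 kN·m at a=12/5 m (b=L-a=18/5):
  R_A = 6M₀ab/L³ = 6·6·(12/5)·(18/5)/6³ = 36/25 kN
  M_A = M₀b(2a-b)/L² = 6·(18/5)·(2·(12/5)-(18/5))/6² = 18/25 kN·m
  R_B = -6M₀ab/L³ = -6·6·(12/5)·(18/5)/6³ = -36/25 kN
  M_B = M₀a(2b-a)/L² = 6·(12/5)·(2·(18/5)-(12/5))/6² = 48/25 kN·m
Load 4 — uniform load w=-14 kN/m over full span:
  R_A = wL/2 = (-14)·6/2 = -42 kN
  M_A = wL²/12 = (-14)·6²/12 = -42 kN·m
  R_B = wL/2 = (-14)·6/2 = -42 kN
  M_B = -wL²/12 = -(-14)·6²/12 = 42 kN·m
Superposition: R_A = -4991/100 kN, M_A = -5483/100 kN·m, R_B = -7609/100 kN, M_B = 7237/100 kN·m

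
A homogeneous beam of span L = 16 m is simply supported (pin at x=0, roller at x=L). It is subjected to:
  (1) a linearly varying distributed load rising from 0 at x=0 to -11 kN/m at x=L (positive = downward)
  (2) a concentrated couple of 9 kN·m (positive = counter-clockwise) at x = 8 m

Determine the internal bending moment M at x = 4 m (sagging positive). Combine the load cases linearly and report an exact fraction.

M(4) = -431/4 kN·m

Load 1 — triangular load w₀=-11 kN/m (0→w₀ over full span):
  M_1 = w₀Lx/6 - w₀x³/(6L) = (-11)·16·4/6 - (-11)·4³/(6·16) = -110 kN·m
Load 2 — applied couple M₀=9 kN·m at a=8 m (b=L-a=8):
  M_2 = M₀x/L  [x≤a] = 9·4/16 = 9/4 kN·m
Superposition: M = Σ M_i = -431/4 kN·m ≈ -107.750000 kN·m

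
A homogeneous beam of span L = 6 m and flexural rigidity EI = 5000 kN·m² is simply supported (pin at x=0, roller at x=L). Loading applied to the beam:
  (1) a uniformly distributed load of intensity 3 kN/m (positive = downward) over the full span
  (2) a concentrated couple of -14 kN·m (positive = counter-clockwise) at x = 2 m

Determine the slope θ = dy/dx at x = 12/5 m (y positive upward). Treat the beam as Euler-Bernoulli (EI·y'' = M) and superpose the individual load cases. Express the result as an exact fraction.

Load 1 — uniform load w=3 kN/m over full span:
  θ_1 = -w(L³-6Lx²+4x³)/(24EI) = -3·(6³-6·6·(12/5)²+4·(12/5)³)/(24·5000) = -999/625000 rad
Load 2 — applied couple M₀=-14 kN·m at a=2 m (b=L-a=4):
  θ_2 = (M₀x²/(2L)-M₀(x-a)+C₁)/EI  [x>a] with C₁=M₀(3b²-L²)/(6L)=-14/3 = ((-14)·(12/5)²/(2·6)-(-14)·((12/5)-2)+(-14/3))/5000 = -217/187500 rad
Superposition: θ = Σ θ_i = -5167/1875000 rad ≈ -0.002756 rad

θ(12/5) = -5167/1875000 rad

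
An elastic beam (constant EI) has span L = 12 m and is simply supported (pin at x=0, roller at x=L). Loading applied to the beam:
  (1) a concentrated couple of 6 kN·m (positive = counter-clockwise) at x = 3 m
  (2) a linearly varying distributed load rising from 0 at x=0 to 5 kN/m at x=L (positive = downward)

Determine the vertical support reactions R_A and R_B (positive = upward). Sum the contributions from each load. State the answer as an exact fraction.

Load 1 — applied couple M₀=6 kN·m at a=3 m (b=L-a=9):
  R_A = M₀/L = 6/12 = 1/2 kN
  R_B = -M₀/L = -6/12 = -1/2 kN
Load 2 — triangular load w₀=5 kN/m (0→w₀ over full span):
  R_A = w₀L/6 = 5·12/6 = 10 kN
  R_B = w₀L/3 = 5·12/3 = 20 kN
Superposition: R_A = 21/2 kN, R_B = 39/2 kN

R_A = 21/2 kN, R_B = 39/2 kN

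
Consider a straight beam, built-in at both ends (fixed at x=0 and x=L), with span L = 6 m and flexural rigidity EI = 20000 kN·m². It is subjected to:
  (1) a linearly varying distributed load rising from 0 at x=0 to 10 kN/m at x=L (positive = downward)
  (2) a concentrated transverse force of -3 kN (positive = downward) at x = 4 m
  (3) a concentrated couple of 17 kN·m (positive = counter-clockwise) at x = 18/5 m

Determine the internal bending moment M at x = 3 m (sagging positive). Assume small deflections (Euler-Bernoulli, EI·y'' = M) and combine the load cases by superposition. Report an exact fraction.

Load 1 — triangular load w₀=10 kN/m (0→w₀ over full span):
  M_1 = 3w₀Lx/20 - w₀L²/30 - w₀x³/(6L) = 3·10·6·3/20 - 10·6²/30 - 10·3³/(6·6) = 15/2 kN·m
Load 2 — point force P=-3 kN at a=4 m (b=L-a=2):
  M_2 = Pb²(3a+b)x/L³ - Pab²/L²  [x≤a] = (-3)·2²·(3·4+2)·3/6³ - (-3)·4·2²/6² = -1 kN·m
Load 3 — applied couple M₀=17 kN·m at a=18/5 m (b=L-a=12/5):
  M_3 = R_Ax - M_A  [x≤a] with R_A=102/25, M_A=136/25 = (102/25)·3 - (136/25) = 34/5 kN·m
Superposition: M = Σ M_i = 133/10 kN·m ≈ 13.300000 kN·m

M(3) = 133/10 kN·m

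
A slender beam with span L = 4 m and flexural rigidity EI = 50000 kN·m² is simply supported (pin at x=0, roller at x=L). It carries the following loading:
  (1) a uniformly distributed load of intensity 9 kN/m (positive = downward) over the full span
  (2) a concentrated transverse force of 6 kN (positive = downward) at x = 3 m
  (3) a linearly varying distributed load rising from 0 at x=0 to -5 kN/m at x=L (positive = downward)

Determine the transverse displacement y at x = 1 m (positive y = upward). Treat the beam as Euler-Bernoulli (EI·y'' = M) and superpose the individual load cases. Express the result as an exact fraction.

y(1) = -1843/4800000 m

Load 1 — uniform load w=9 kN/m over full span:
  y_1 = -wx(L³-2Lx²+x³)/(24EI) = -9·1·(4³-2·4·1²+1³)/(24·50000) = -171/400000 m
Load 2 — point force P=6 kN at a=3 m (b=L-a=1):
  y_2 = -Pbx(L²-b²-x²)/(6LEI)  [x≤a] = -6·1·1·(4²-1²-1²)/(6·4·50000) = -7/100000 m
Load 3 — triangular load w₀=-5 kN/m (0→w₀ over full span):
  y_3 = -w₀x(7L⁴-10L²x²+3x⁴)/(360LEI) = -(-5)·1·(7·4⁴-10·4²·1²+3·1⁴)/(360·4·50000) = 109/960000 m
Superposition: y = Σ y_i = -1843/4800000 m ≈ -0.000384 m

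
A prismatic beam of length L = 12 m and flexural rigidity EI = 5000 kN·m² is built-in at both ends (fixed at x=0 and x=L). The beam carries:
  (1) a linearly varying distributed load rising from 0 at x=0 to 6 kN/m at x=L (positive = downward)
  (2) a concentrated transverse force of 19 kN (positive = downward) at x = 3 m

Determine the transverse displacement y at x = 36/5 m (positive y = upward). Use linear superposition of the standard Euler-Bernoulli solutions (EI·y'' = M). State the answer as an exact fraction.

y(36/5) = -1747431/39062500 m

Load 1 — triangular load w₀=6 kN/m (0→w₀ over full span):
  y_1 = -w₀x²(L-x)²(x+2L)/(120LEI) = -6·(36/5)²·(12-(36/5))²·((36/5)+2·12)/(120·12·5000) = -303264/9765625 m
Load 2 — point force P=19 kN at a=3 m (b=L-a=9):
  y_2 = -Pa²(L-x)²(3bL-(3b+a)(L-x))/(6L³EI)  [x>a] = -19·3²·(12-(36/5))²·(3·9·12-(3·9+3)·(12-(36/5)))/(6·12³·5000) = -171/12500 m
Superposition: y = Σ y_i = -1747431/39062500 m ≈ -0.044734 m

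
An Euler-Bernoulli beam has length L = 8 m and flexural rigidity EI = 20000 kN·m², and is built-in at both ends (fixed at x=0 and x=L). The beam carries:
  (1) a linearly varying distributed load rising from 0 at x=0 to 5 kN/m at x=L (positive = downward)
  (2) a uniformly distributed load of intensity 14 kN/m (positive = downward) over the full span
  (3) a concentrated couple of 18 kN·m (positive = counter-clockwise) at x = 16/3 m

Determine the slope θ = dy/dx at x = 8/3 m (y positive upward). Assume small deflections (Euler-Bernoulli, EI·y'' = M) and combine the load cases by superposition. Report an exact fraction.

Load 1 — triangular load w₀=5 kN/m (0→w₀ over full span):
  θ_1 = -w₀(2x(L-x)(L-2x)(x+2L)+x²(L-x)²)/(120LEI) = -5·(2·(8/3)·(8-(8/3))·(8-2·(8/3))·((8/3)+2·8)+(8/3)²·(8-(8/3))²)/(120·8·20000) = -64/151875 rad
Load 2 — uniform load w=14 kN/m over full span:
  θ_2 = -wx(L-x)(L-2x)/(12EI) = -14·(8/3)·(8-(8/3))·(8-2·(8/3))/(12·20000) = -112/50625 rad
Load 3 — applied couple M₀=18 kN·m at a=16/3 m (b=L-a=8/3):
  θ_3 = (R_Ax²/2 - M_Ax)/EI  [x≤a] with R_A=3, M_A=6 = (3·(8/3)²/2 - 6·(8/3))/20000 = -1/3750 rad
Superposition: θ = Σ θ_i = -881/303750 rad ≈ -0.002900 rad

θ(8/3) = -881/303750 rad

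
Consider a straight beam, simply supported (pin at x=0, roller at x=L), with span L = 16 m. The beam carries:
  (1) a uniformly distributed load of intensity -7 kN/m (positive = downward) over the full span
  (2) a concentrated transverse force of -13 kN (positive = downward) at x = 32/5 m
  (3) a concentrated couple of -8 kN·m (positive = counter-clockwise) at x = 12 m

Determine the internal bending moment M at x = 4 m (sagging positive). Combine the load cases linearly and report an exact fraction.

Load 1 — uniform load w=-7 kN/m over full span:
  M_1 = wx(L-x)/2 = (-7)·4·(16-4)/2 = -168 kN·m
Load 2 — point force P=-13 kN at a=32/5 m (b=L-a=48/5):
  M_2 = Pbx/L  [x≤a] = (-13)·(48/5)·4/16 = -156/5 kN·m
Load 3 — applied couple M₀=-8 kN·m at a=12 m (b=L-a=4):
  M_3 = M₀x/L  [x≤a] = (-8)·4/16 = -2 kN·m
Superposition: M = Σ M_i = -1006/5 kN·m ≈ -201.200000 kN·m

M(4) = -1006/5 kN·m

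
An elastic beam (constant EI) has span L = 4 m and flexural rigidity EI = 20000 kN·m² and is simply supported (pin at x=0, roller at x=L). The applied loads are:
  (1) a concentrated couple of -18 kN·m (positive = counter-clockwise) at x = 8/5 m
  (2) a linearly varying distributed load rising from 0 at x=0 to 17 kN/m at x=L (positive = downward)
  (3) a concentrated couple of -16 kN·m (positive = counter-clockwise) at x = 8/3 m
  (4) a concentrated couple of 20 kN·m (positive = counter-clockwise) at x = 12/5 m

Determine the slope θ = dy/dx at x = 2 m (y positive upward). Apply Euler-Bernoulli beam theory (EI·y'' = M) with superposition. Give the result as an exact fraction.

θ(2) = -857/9000000 rad

Load 1 — applied couple M₀=-18 kN·m at a=8/5 m (b=L-a=12/5):
  θ_1 = (M₀x²/(2L)-M₀(x-a)+C₁)/EI  [x>a] with C₁=M₀(3b²-L²)/(6L)=-24/25 = ((-18)·2²/(2·4)-(-18)·(2-(8/5))+(-24/25))/20000 = -69/500000 rad
Load 2 — triangular load w₀=17 kN/m (0→w₀ over full span):
  θ_2 = -w₀(7L⁴-30L²x²+15x⁴)/(360LEI) = -17·(7·4⁴-30·4²·2²+15·2⁴)/(360·4·20000) = -119/1800000 rad
Load 3 — applied couple M₀=-16 kN·m at a=8/3 m (b=L-a=4/3):
  θ_3 = (M₀x²/(2L)+C₁)/EI  [x≤a] with C₁=M₀(3b²-L²)/(6L)=64/9 = ((-16)·2²/(2·4)+(64/9))/20000 = -1/22500 rad
Load 4 — applied couple M₀=20 kN·m at a=12/5 m (b=L-a=8/5):
  θ_4 = (M₀x²/(2L)+C₁)/EI  [x≤a] with C₁=M₀(3b²-L²)/(6L)=-104/15 = (20·2²/(2·4)+(-104/15))/20000 = 23/150000 rad
Superposition: θ = Σ θ_i = -857/9000000 rad ≈ -0.000095 rad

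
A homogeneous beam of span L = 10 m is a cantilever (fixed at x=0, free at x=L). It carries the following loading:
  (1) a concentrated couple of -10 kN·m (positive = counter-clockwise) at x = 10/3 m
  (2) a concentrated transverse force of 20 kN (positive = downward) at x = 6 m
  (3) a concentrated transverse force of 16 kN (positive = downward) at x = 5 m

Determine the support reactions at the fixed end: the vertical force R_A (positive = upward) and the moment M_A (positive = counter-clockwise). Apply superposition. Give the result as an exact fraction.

Load 1 — applied couple M₀=-10 kN·m at a=10/3 m (b=L-a=20/3):
  R_A = 0 kN
  M_A = -M₀ = -(-10) = 10 kN·m
Load 2 — point force P=20 kN at a=6 m (b=L-a=4):
  R_A = P = 20 kN
  M_A = Pa = 20·6 = 120 kN·m
Load 3 — point force P=16 kN at a=5 m (b=L-a=5):
  R_A = P = 16 kN
  M_A = Pa = 16·5 = 80 kN·m
Superposition: R_A = 36 kN, M_A = 210 kN·m

R_A = 36 kN, M_A = 210 kN·m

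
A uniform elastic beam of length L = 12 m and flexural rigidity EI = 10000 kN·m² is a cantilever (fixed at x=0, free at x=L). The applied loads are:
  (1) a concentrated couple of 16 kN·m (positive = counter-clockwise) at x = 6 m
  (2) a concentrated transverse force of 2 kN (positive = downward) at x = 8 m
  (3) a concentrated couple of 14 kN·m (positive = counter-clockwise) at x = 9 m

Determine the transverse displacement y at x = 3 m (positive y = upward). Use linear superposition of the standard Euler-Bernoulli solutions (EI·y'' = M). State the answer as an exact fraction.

Load 1 — applied couple M₀=16 kN·m at a=6 m (b=L-a=6):
  y_1 = M₀x²/(2EI)  [x≤a] = 16·3²/(2·10000) = 9/1250 m
Load 2 — point force P=2 kN at a=8 m (b=L-a=4):
  y_2 = -Px²(3a-x)/(6EI)  [x≤a] = -2·3²·(3·8-3)/(6·10000) = -63/10000 m
Load 3 — applied couple M₀=14 kN·m at a=9 m (b=L-a=3):
  y_3 = M₀x²/(2EI)  [x≤a] = 14·3²/(2·10000) = 63/10000 m
Superposition: y = Σ y_i = 9/1250 m ≈ 0.007200 m

y(3) = 9/1250 m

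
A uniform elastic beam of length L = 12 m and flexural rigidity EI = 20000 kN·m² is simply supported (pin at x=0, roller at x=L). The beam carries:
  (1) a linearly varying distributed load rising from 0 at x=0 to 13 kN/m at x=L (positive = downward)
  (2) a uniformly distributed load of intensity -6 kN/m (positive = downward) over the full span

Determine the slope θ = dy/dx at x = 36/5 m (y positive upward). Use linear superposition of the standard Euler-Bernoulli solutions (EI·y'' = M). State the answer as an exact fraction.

θ(36/5) = -471/781250 rad

Load 1 — triangular load w₀=13 kN/m (0→w₀ over full span):
  θ_1 = -w₀(7L⁴-30L²x²+15x⁴)/(360LEI) = -13·(7·12⁴-30·12²·(36/5)²+15·(36/5)⁴)/(360·12·20000) = 2262/390625 rad
Load 2 — uniform load w=-6 kN/m over full span:
  θ_2 = -w(L³-6Lx²+4x³)/(24EI) = -(-6)·(12³-6·12·(36/5)²+4·(36/5)³)/(24·20000) = -999/156250 rad
Superposition: θ = Σ θ_i = -471/781250 rad ≈ -0.000603 rad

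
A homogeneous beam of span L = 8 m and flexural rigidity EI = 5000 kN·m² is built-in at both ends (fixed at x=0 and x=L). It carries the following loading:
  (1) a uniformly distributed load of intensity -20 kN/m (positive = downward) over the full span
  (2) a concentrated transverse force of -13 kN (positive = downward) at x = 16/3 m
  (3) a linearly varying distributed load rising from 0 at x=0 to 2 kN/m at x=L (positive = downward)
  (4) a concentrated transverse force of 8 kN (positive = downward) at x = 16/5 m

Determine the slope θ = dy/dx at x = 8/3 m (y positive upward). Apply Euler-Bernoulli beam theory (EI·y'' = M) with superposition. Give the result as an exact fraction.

θ(8/3) = 236372/18984375 rad

Load 1 — uniform load w=-20 kN/m over full span:
  θ_1 = -wx(L-x)(L-2x)/(12EI) = -(-20)·(8/3)·(8-(8/3))·(8-2·(8/3))/(12·5000) = 128/10125 rad
Load 2 — point force P=-13 kN at a=16/3 m (b=L-a=8/3):
  θ_2 = -Pb²x(2aL-(3a+b)x)/(2L³EI)  [x≤a] = -(-13)·(8/3)²·(8/3)·(2·(16/3)·8-(3·(16/3)+(8/3))·(8/3))/(2·8³·5000) = 52/30375 rad
Load 3 — triangular load w₀=2 kN/m (0→w₀ over full span):
  θ_3 = -w₀(2x(L-x)(L-2x)(x+2L)+x²(L-x)²)/(120LEI) = -2·(2·(8/3)·(8-(8/3))·(8-2·(8/3))·((8/3)+2·8)+(8/3)²·(8-(8/3))²)/(120·8·5000) = -512/759375 rad
Load 4 — point force P=8 kN at a=16/5 m (b=L-a=24/5):
  θ_4 = -Pb²x(2aL-(3a+b)x)/(2L³EI)  [x≤a] = -8·(24/5)²·(8/3)·(2·(16/5)·8-(3·(16/5)+(24/5))·(8/3))/(2·8³·5000) = -96/78125 rad
Superposition: θ = Σ θ_i = 236372/18984375 rad ≈ 0.012451 rad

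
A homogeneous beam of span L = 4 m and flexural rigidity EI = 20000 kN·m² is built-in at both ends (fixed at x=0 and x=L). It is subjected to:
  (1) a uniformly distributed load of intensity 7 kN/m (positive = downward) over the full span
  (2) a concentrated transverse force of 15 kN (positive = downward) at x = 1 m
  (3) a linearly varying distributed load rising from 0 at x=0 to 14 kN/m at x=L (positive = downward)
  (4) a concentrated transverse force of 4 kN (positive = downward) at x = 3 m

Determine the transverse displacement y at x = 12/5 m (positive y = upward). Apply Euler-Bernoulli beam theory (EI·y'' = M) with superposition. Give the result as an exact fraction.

Load 1 — uniform load w=7 kN/m over full span:
  y_1 = -wx²(L-x)²/(24EI) = -7·(12/5)²·(4-(12/5))²/(24·20000) = -84/390625 m
Load 2 — point force P=15 kN at a=1 m (b=L-a=3):
  y_2 = -Pa²(L-x)²(3bL-(3b+a)(L-x))/(6L³EI)  [x>a] = -15·1²·(4-(12/5))²·(3·3·4-(3·3+1)·(4-(12/5)))/(6·4³·20000) = -1/10000 m
Load 3 — triangular load w₀=14 kN/m (0→w₀ over full span):
  y_3 = -w₀x²(L-x)²(x+2L)/(120LEI) = -14·(12/5)²·(4-(12/5))²·((12/5)+2·4)/(120·4·20000) = -2184/9765625 m
Load 4 — point force P=4 kN at a=3 m (b=L-a=1):
  y_4 = -Pb²x²(3aL-(3a+b)x)/(6L³EI)  [x≤a] = -4·1²·(12/5)²·(3·3·4-(3·3+1)·(12/5))/(6·4³·20000) = -9/250000 m
Superposition: y = Σ y_i = -44897/78125000 m ≈ -0.000575 m

y(12/5) = -44897/78125000 m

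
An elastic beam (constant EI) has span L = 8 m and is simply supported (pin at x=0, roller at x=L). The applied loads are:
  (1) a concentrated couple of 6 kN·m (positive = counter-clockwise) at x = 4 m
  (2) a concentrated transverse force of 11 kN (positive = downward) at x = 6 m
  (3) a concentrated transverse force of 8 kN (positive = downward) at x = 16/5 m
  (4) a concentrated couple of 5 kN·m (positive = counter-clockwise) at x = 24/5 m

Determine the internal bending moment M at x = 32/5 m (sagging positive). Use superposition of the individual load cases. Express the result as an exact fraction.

Load 1 — applied couple M₀=6 kN·m at a=4 m (b=L-a=4):
  M_1 = M₀x/L - M₀  [x>a] = 6·(32/5)/8 - 6 = -6/5 kN·m
Load 2 — point force P=11 kN at a=6 m (b=L-a=2):
  M_2 = Pa(L-x)/L  [x>a] = 11·6·(8-(32/5))/8 = 66/5 kN·m
Load 3 — point force P=8 kN at a=16/5 m (b=L-a=24/5):
  M_3 = Pa(L-x)/L  [x>a] = 8·(16/5)·(8-(32/5))/8 = 128/25 kN·m
Load 4 — applied couple M₀=5 kN·m at a=24/5 m (b=L-a=16/5):
  M_4 = M₀x/L - M₀  [x>a] = 5·(32/5)/8 - 5 = -1 kN·m
Superposition: M = Σ M_i = 403/25 kN·m ≈ 16.120000 kN·m

M(32/5) = 403/25 kN·m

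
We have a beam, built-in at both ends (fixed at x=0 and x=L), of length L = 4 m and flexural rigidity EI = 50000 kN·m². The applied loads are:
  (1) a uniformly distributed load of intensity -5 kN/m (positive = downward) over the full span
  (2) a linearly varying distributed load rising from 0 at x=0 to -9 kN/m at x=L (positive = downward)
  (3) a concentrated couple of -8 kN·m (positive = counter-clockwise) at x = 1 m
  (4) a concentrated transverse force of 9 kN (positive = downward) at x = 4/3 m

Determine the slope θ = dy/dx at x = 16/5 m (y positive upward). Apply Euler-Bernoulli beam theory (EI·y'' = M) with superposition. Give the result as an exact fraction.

Load 1 — uniform load w=-5 kN/m over full span:
  θ_1 = -wx(L-x)(L-2x)/(12EI) = -(-5)·(16/5)·(4-(16/5))·(4-2·(16/5))/(12·50000) = -4/78125 rad
Load 2 — triangular load w₀=-9 kN/m (0→w₀ over full span):
  θ_2 = -w₀(2x(L-x)(L-2x)(x+2L)+x²(L-x)²)/(120LEI) = -(-9)·(2·(16/5)·(4-(16/5))·(4-2·(16/5))·((16/5)+2·4)+(16/5)²·(4-(16/5))²)/(120·4·50000) = -96/1953125 rad
Load 3 — applied couple M₀=-8 kN·m at a=1 m (b=L-a=3):
  θ_3 = (R_Ax²/2 - M_Ax - M₀(x-a))/EI  [x>a] with R_A=-9/4, M_A=3/2 = ((-9/4)·(16/5)²/2 - (3/2)·(16/5) - (-8)·((16/5)-1))/50000 = 2/78125 rad
Load 4 — point force P=9 kN at a=4/3 m (b=L-a=8/3):
  θ_4 = Pa²(L-x)(2bL-(3b+a)(L-x))/(2L³EI)  [x>a] = 9·(4/3)²·(4-(16/5))·(2·(8/3)·4-(3·(8/3)+(4/3))·(4-(16/5)))/(2·4³·50000) = 13/468750 rad
Superposition: θ = Σ θ_i = -551/11718750 rad ≈ -0.000047 rad

θ(16/5) = -551/11718750 rad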